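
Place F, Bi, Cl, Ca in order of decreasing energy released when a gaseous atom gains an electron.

Cl > F > Bi > Ca

F is in period 2, group 17; Cl is in period 3, group 17; Ca is in period 4, group 2; Bi is in period 6, group 15.
Adding an electron releases more energy for atoms nearer the top right (short of the noble gases).
These span different periods and groups, so the two trends combine.
Bi > Ca: period and group pull opposite ways; the across-period shift dominates (91 vs 2 kJ/mol).
F > Bi: relative to Bi, both the across-period and down-group shifts push F's electron affinity up.
Cl > F: this pair runs against the simple trend — see the exception note.
Note the exception: Cl has a higher electron affinity than F, contrary to the simple trend — F's small 2p subshell makes the incoming electron feel strong e⁻–e⁻ repulsion, so Cl actually releases more energy on gaining an electron.
Tabulated electron affinity (kJ/mol): F 328, Cl 349, Ca 2, Bi 91.
So from highest to lowest: Cl > F > Bi > Ca.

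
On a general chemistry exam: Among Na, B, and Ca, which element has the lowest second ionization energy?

IE_2 is the cost of taking one more electron from the +1 cation: Na⁺ is the bare [Ne] core; B⁺ still has 2 valence electrons; Ca⁺ still has 1 valence electron.
Breaking into a closed-shell core is much more expensive than removing a leftover valence electron — Na has the largest IE_2 here.
Valence configurations: B⁺ [He]2s², Ca⁺ [Ar]4s¹.
The numbers (kJ/mol): Na 4562, B 2427, Ca 1145.
Hence IE_2: Ca < B < Na.

Ca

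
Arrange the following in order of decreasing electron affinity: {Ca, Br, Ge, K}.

Br > Ge > K > Ca

K is in period 4, group 1; Ca is in period 4, group 2; Ge is in period 4, group 14; Br is in period 4, group 17.
Atoms with high Z_eff and room in the valence shell (especially the halogens) have the most exothermic electron affinities.
All lie in period 4; the across-period trend (electron affinity increases left to right) applies, with the exception below.
Note the exception: K has a higher electron affinity than Ca, contrary to the simple trend — adding an electron to Ca (ns²) has to open a new, higher-energy np subshell, which is unfavourable.
Approximate values (kJ/mol): K 48, Ca 2, Ge 119, Br 325.
So from highest to lowest: Br > Ge > K > Ca.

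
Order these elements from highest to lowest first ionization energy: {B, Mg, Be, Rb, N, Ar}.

Ar > N > Be > B > Mg > Rb

Across a period the outer electron is held more tightly (higher IE₁); down a group it sits in a higher shell, more shielded, and comes off more easily.
Here both period and group differ, so the two effects have to be weighed against each other.
Mg > Rb: relative to Rb, both the across-period and down-group shifts push Mg's first ionization energy up.
B > Mg: relative to Mg, both the across-period and down-group shifts push B's first ionization energy up.
Be > B: this pair runs against the simple trend — see the exception note.
N > Be: N lies to the right of Be in period 2, so the across-period effect alone puts N higher.
Ar > N: the two effects oppose for this pair; the across-period effect wins (1521 vs 1402 kJ/mol).
Note the exception: Be has a higher first ionization energy than B, contrary to the simple trend — removing B's lone 2p electron is easier than breaking Be's filled 2s².
For reference (kJ/mol): Be 900, B 801, N 1402, Mg 738, Ar 1521, Rb 403.
So from highest to lowest: Ar > N > Be > B > Mg > Rb.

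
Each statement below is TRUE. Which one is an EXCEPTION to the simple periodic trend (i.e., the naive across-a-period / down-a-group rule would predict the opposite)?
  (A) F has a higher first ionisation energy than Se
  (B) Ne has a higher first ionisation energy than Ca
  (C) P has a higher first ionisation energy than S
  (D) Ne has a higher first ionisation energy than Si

The general trend: first ionisation energy increases across a period and decreases down a group.
(A) F (period 2, group 17) vs Se (period 4, group 16): the stated order agrees with the simple trend.
(B) Ne (period 2, group 18) vs Ca (period 4, group 2): the stated order agrees with the simple trend.
(C) P (period 3, group 15) vs S (period 3, group 16): the stated order contradicts the simple trend.
(D) Ne (period 2, group 18) vs Si (period 3, group 14): the stated order agrees with the simple trend.
The exception is (C): S (3p⁴) ionizes more easily than half-filled P (3p³) because the paired 3p electron in S is pushed out by e⁻–e⁻ repulsion.

(C)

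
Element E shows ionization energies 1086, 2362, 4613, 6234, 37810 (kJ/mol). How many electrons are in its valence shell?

Look for the largest jump between consecutive ionization energies: IE5/IE4 ≈ 6.1, far larger than any earlier ratio.
That jump marks the point where a core electron is being removed. So the atom has 4 valence electrons.

4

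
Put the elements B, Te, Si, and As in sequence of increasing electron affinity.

B is in period 2, group 13; Si is in period 3, group 14; As is in period 4, group 15; Te is in period 5, group 16.
EA tends to increase across a period and decrease down a group, though the pattern is less regular than for IE or radius.
These sit on a diagonal, where the across-period and down-group effects partly cancel.
As > B: period and group pull opposite ways; the across-period shift dominates (78 vs 27 kJ/mol).
Si > As: period and group pull opposite ways; the down-group shift dominates (134 vs 78 kJ/mol).
Te > Si: the two effects oppose for this pair; the across-period effect wins (190 vs 134 kJ/mol).
For reference (kJ/mol): B 27, Si 134, As 78, Te 190.
So from lowest to highest: B < As < Si < Te.

B < As < Si < Te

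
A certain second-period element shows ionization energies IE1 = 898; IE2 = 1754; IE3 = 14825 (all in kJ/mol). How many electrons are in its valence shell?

Look for the largest jump between consecutive ionization energies: IE3/IE2 ≈ 8.5, far larger than any earlier ratio.
That jump marks the point where a core electron is being removed. So the atom has 2 valence electrons.

2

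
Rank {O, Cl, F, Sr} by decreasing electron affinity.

Cl > F > O > Sr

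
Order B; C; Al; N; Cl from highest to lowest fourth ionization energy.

B, Al, N, C, Cl

The fourth ionization energy removes an electron from the +3 ion. For each element: B³⁺ is the bare [He] core; C³⁺ still has 1 valence electron; Al³⁺ is the bare [Ne] core; N³⁺ still has 2 valence electrons; Cl³⁺ still has 4 valence electrons.
Pulling an electron out of a noble-gas core costs far more than removing a remaining valence electron, so Al and B sit at the high end of IE_4.
Valence configurations: C³⁺ [He]2s¹, N³⁺ [He]2s², Cl³⁺ [Ne]3s²3p².
The numbers (kJ/mol): B 25026, C 6223, Al 11577, N 7475, Cl 5159.
Overall IE_4 order: Cl < C < N < Al < B.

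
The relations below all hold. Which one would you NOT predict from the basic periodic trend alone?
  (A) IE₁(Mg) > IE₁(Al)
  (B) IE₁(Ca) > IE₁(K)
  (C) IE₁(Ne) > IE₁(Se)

The general trend: first ionization energy increases across a period and decreases down a group.
(A) Mg (period 3, group 2) vs Al (period 3, group 13): the stated order contradicts the simple trend.
(B) Ca (period 4, group 2) vs K (period 4, group 1): the stated order agrees with the simple trend.
(C) Ne (period 2, group 18) vs Se (period 4, group 16): the stated order agrees with the simple trend.
The exception is (A): Al's single 3p electron is easier to remove than one from Mg's filled 3s².

(A)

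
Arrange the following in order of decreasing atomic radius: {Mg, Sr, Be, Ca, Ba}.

Ba, Sr, Ca, Mg, Be

Be is in period 2, group 2; Mg is in period 3, group 2; Ca is in period 4, group 2; Sr is in period 5, group 2; Ba is in period 6, group 2.
Radius decreases left→right (rising Z_eff, same n) and increases top→bottom (higher n).
All are in group 2, so atomic radius increases down the group.
So from largest to smallest: Ba > Sr > Ca > Mg > Be.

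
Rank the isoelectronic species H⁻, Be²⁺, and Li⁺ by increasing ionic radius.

Be²⁺ < Li⁺ < H⁻

All of these have 2 electrons, so size is governed by nuclear charge alone: the more protons, the stronger the pull on the same electron cloud, and the smaller the ion.
Nuclear charges: Be²⁺ (Z=4), Li⁺ (Z=3), H⁻ (Z=1).
Smallest to largest: Be²⁺ < Li⁺ < H⁻.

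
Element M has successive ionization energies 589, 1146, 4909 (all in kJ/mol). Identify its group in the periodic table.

Look for the largest jump between consecutive ionization energies: IE3/IE2 ≈ 4.3, far larger than any earlier ratio.
That jump marks the point where a core electron is being removed. So the atom has 2 valence electrons.
A main-group element with 2 valence electrons is in group 2.

Group 2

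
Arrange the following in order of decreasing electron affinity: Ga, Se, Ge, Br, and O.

Br > Se > O > Ge > Ga

O is in period 2, group 16; Ga is in period 4, group 13; Ge is in period 4, group 14; Se is in period 4, group 16; Br is in period 4, group 17.
Adding an electron releases more energy for atoms nearer the top right (short of the noble gases).
These span different periods and groups, so the two trends combine.
Ge > Ga: Ge lies to the right of Ga in period 4, so the across-period effect alone puts Ge higher.
O > Ge: both effects reinforce here, so O is clearly the higher of the two.
Se > O: this pair runs against the simple trend — see the exception note.
Br > Se: both are in period 4; the period trend gives Br the larger value.
Note the exception: Se has a higher electron affinity than O, contrary to the simple trend — O's compact 2p subshell gives strong electron–electron repulsion on the added electron.
Tabulated electron affinity (kJ/mol): O 141, Ga 29, Ge 119, Se 195, Br 325.
So from highest to lowest: Br > Se > O > Ge > Ga.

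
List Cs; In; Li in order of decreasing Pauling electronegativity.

Li is in period 2, group 1; In is in period 5, group 13; Cs is in period 6, group 1.
Atoms toward the upper right of the periodic table pull bonding electrons most strongly.
Here both period and group differ, so the two effects have to be weighed against each other.
Li > Cs: Li sits above Cs in group 1, so the down-group effect alone puts Li higher.
In > Li: the two effects oppose for this pair; the across-period effect wins (1.78 vs 0.98).
Tabulated electronegativity (Pauling): Li 0.98, In 1.78, Cs 0.79.
So from highest to lowest: In > Li > Cs.

In, Li, Cs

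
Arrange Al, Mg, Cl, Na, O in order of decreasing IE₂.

Na > O > Cl > Al > Mg

After 1 electron has been removed, what remains? Al⁺ still has 2 valence electrons; Mg⁺ still has 1 valence electron; Cl⁺ still has 6 valence electrons; Na⁺ is the bare [Ne] core; O⁺ still has 5 valence electrons.
Breaking into a closed-shell core is much more expensive than removing a leftover valence electron — Na has the largest IE_2 here.
Valence configurations: Al⁺ [Ne]3s², Mg⁺ [Ne]3s¹, Cl⁺ [Ne]3s²3p⁴, O⁺ [He]2s²2p³.
Tabulated IE_2 (kJ/mol): Al 1817, Mg 1451, Cl 2298, Na 4562, O 3388.
Hence IE_2: Mg < Al < Cl < O < Na.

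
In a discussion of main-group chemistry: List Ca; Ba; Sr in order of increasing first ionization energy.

Ca is in period 4, group 2; Sr is in period 5, group 2; Ba is in period 6, group 2.
Removing the outermost electron gets harder across a period and easier down a group.
All are in group 2, so first ionization energy increases up the group.
So from lowest to highest: Ba < Sr < Ca.

Ba < Sr < Ca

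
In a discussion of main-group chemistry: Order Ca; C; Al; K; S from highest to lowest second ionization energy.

K > C > S > Al > Ca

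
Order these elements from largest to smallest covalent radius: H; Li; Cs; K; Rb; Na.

H is in period 1, group 1; Li is in period 2, group 1; Na is in period 3, group 1; K is in period 4, group 1; Rb is in period 5, group 1; Cs is in period 6, group 1.
Moving right in a period, electrons are added to the same shell under a stronger nuclear pull, so atoms get smaller; moving down, a new shell is opened and atoms get larger.
All are in group 1, so atomic radius increases down the group.
So from largest to smallest: Cs > Rb > K > Na > Li > H.

Cs > Rb > K > Na > Li > H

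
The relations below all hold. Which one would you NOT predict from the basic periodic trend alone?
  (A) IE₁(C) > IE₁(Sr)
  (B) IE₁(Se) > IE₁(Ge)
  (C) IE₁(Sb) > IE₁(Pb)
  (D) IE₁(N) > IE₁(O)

(D)

The general trend: first ionization energy increases across a period and decreases down a group.
(A) C (period 2, group 14) vs Sr (period 5, group 2): the stated order agrees with the simple trend.
(B) Se (period 4, group 16) vs Ge (period 4, group 14): the stated order agrees with the simple trend.
(C) Sb (period 5, group 15) vs Pb (period 6, group 14): the stated order agrees with the simple trend.
(D) N (period 2, group 15) vs O (period 2, group 16): the stated order contradicts the simple trend.
The exception is (D): pairing an electron in O's 2p⁴ costs repulsion energy, so O ionizes more easily than half-filled N (2p³).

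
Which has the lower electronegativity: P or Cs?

Cs

P is in period 3, group 15; Cs is in period 6, group 1.
EN rises left→right (higher Z_eff, smaller atoms) and falls top→bottom (larger, more shielded atoms).
Here both period and group differ, so the two effects have to be weighed against each other.
P > Cs: relative to Cs, both the across-period and down-group shifts push P's electronegativity up.
Approximate values (Pauling): P 2.19, Cs 0.79.
So Cs has the lower electronegativity (Cs < P).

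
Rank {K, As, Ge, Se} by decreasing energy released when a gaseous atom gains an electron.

K is in period 4, group 1; Ge is in period 4, group 14; As is in period 4, group 15; Se is in period 4, group 16.
Adding an electron releases more energy for atoms nearer the top right (short of the noble gases).
All lie in period 4; the across-period trend (electron affinity increases left to right) applies, with the exception below.
Note the exception: Ge has a higher electron affinity than As, contrary to the simple trend — adding an electron to As's half-filled 4p³ is unfavourable, so Ge (4p²) has the more exothermic EA.
Approximate values (kJ/mol): K 48, Ge 119, As 78, Se 195.
So from highest to lowest: Se > Ge > As > K.

Se > Ge > As > K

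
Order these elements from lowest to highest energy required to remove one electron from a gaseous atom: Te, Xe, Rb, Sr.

Rb is in period 5, group 1; Sr is in period 5, group 2; Te is in period 5, group 16; Xe is in period 5, group 18.
IE₁ increases left→right with effective nuclear charge and decreases top→bottom as the valence shell moves farther out.
All lie in period 5, so first ionization energy increases left to right.
So from lowest to highest: Rb < Sr < Te < Xe.

Rb < Sr < Te < Xe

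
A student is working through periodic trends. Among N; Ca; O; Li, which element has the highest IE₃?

Consider each +2 ion: N²⁺ still has 3 valence electrons; Ca²⁺ is the bare [Ar] core; O²⁺ still has 4 valence electrons; Li²⁺ is already 1 electron into the core.
Usually core removal costs more than valence removal, but here the competition is close: a tightly held n=2 valence electron can cost more to remove than an n=3 core electron, so the actual values have to decide it.
Valence configurations: N²⁺ [He]2s²2p¹, O²⁺ [He]2s²2p².
The numbers (kJ/mol): N 4578, Ca 4912, O 5300, Li 11815.
Putting it together, IE_3: N < Ca < O < Li.

Li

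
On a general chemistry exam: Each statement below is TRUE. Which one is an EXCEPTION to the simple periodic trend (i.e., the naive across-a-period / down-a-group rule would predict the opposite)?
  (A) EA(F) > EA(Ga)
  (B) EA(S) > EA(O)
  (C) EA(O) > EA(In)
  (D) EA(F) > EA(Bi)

(B)

The general trend: electron affinity increases across a period and decreases down a group.
(A) F (period 2, group 17) vs Ga (period 4, group 13): the stated order agrees with the simple trend.
(B) S (period 3, group 16) vs O (period 2, group 16): the stated order contradicts the simple trend.
(C) O (period 2, group 16) vs In (period 5, group 13): the stated order agrees with the simple trend.
(D) F (period 2, group 17) vs Bi (period 6, group 15): the stated order agrees with the simple trend.
The exception is (B): the compact 2p subshell of O repels the added electron more than S's larger 3p does.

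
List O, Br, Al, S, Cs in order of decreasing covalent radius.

Cs > Al > Br > S > O

O is in period 2, group 16; Al is in period 3, group 13; S is in period 3, group 16; Br is in period 4, group 17; Cs is in period 6, group 1.
Atomic radius shrinks across a period as nuclear charge pulls the same shell inward, and grows down a group as new shells are added.
These span different periods and groups, so the two trends combine.
S > O: S sits below O in group 16, so the down-group effect alone puts S larger.
Br > S: the two effects oppose for this pair; the down-group effect wins (114 vs 103 pm).
Al > Br: the two effects oppose for this pair; the across-period effect wins (126 vs 114 pm).
Cs > Al: relative to Al, both the across-period and down-group shifts push Cs's atomic radius up.
For reference (pm): O 63, Al 126, S 103, Br 114, Cs 232.
So from largest to smallest: Cs > Al > Br > S > O.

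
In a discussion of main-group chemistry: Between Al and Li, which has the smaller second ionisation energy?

The second ionization energy removes an electron from the +1 ion. For each element: Al⁺ still has 2 valence electrons; Li⁺ is the bare [He] core.
Core electrons are held far more tightly than valence electrons, so Li tops the IE_2 order.
The numbers (kJ/mol): Al 1817, Li 7298.
So the second ionization energies run Al < Li.

Al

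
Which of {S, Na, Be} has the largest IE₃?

The third ionization energy removes an electron from the +2 ion. For each element: S²⁺ still has 4 valence electrons; Na²⁺ is already 1 electron into the core; Be²⁺ is the bare [He] core.
Core electrons are held far more tightly than valence electrons, so Na and Be top the IE_3 order.
Approximate IE_3 values (kJ/mol): S 3357, Na 6910, Be 14849.
So the third ionization energies run S < Na < Be.

Be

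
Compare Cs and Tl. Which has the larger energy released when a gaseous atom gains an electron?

Atoms with high Z_eff and room in the valence shell (especially the halogens) have the most exothermic electron affinities.
All lie in period 6; the across-period trend (electron affinity increases left to right) applies, with the exception below.
Note the exception: Cs has a higher electron affinity than Tl, contrary to the simple trend — Tl's ns²np¹ configuration gives only a small electron affinity — the sparsely filled np subshell binds an added electron weakly.
Tabulated electron affinity (kJ/mol): Cs 46, Tl 19.
So Cs has the larger energy released when a gaseous atom gains an electron (Cs > Tl).

Cs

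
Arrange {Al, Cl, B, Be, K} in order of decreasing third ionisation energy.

Be > K > Cl > B > Al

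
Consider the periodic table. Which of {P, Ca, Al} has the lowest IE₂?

Ca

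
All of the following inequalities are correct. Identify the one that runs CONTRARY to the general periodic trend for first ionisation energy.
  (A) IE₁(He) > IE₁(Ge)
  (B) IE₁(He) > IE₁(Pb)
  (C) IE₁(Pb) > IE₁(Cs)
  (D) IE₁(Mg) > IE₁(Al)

The general trend: first ionisation energy increases across a period and decreases down a group.
(A) He (period 1, group 18) vs Ge (period 4, group 14): the stated order agrees with the simple trend.
(B) He (period 1, group 18) vs Pb (period 6, group 14): the stated order agrees with the simple trend.
(C) Pb (period 6, group 14) vs Cs (period 6, group 1): the stated order agrees with the simple trend.
(D) Mg (period 3, group 2) vs Al (period 3, group 13): the stated order contradicts the simple trend.
The exception is (D): Al's single 3p electron is easier to remove than one from Mg's filled 3s².

(D)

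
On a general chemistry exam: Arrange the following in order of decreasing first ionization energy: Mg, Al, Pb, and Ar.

Mg is in period 3, group 2; Al is in period 3, group 13; Ar is in period 3, group 18; Pb is in period 6, group 14.
IE₁ increases left→right with effective nuclear charge and decreases top→bottom as the valence shell moves farther out.
These span different periods and groups, so the two trends combine.
Pb > Al: the two effects oppose for this pair; the across-period effect wins (716 vs 578 kJ/mol).
Mg > Pb: the two effects oppose for this pair; the down-group effect wins (738 vs 716 kJ/mol).
Ar > Mg: both are in period 3; the period trend gives Ar the larger value.
Note the exception: Mg has a higher first ionization energy than Al, contrary to the simple trend — Al's single 3p electron is easier to remove than one from Mg's filled 3s².
Approximate values (kJ/mol): Mg 738, Al 578, Ar 1521, Pb 716.
So from highest to lowest: Ar > Mg > Pb > Al.

Ar, Mg, Pb, Al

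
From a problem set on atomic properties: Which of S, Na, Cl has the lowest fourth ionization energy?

The fourth ionization energy removes an electron from the +3 ion. For each element: S³⁺ still has 3 valence electrons; Na³⁺ is already 2 electrons into the core; Cl³⁺ still has 4 valence electrons.
Pulling an electron out of a noble-gas core costs far more than removing a remaining valence electron, so Na sits at the high end of IE_4.
Valence configurations: S³⁺ [Ne]3s²3p¹, Cl³⁺ [Ne]3s²3p².
The numbers (kJ/mol): S 4556, Na 9543, Cl 5159.
Overall IE_4 order: S < Cl < Na.

S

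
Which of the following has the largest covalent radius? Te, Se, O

Te

O is in period 2, group 16; Se is in period 4, group 16; Te is in period 5, group 16.
Moving right in a period, electrons are added to the same shell under a stronger nuclear pull, so atoms get smaller; moving down, a new shell is opened and atoms get larger.
All are in group 16, so atomic radius increases down the group.
The largest covalent radius among these belongs to Te.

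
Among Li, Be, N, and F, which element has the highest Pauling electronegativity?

Li is in period 2, group 1; Be is in period 2, group 2; N is in period 2, group 15; F is in period 2, group 17.
Smaller atoms with higher effective nuclear charge are more electronegative.
All lie in period 2, so electronegativity increases left to right.
The highest Pauling electronegativity among these belongs to F.

F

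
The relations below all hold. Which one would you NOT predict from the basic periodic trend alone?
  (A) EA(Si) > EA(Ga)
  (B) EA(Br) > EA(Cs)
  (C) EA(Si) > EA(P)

(C)

The general trend: electron affinity increases across a period and decreases down a group.
(A) Si (period 3, group 14) vs Ga (period 4, group 13): the stated order agrees with the simple trend.
(B) Br (period 4, group 17) vs Cs (period 6, group 1): the stated order agrees with the simple trend.
(C) Si (period 3, group 14) vs P (period 3, group 15): the stated order contradicts the simple trend.
The exception is (C): adding an electron to P's half-filled 3p³ is unfavourable, so Si (3p²) has the more exothermic EA.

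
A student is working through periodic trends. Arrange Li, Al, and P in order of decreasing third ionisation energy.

After 2 electrons have been removed, what remains? Li²⁺ is already 1 electron into the core; Al²⁺ still has 1 valence electron; P²⁺ still has 3 valence electrons.
Breaking into a closed-shell core is much more expensive than removing a leftover valence electron — Li has the largest IE_3 here.
Valence configurations: Al²⁺ [Ne]3s¹, P²⁺ [Ne]3s²3p¹.
The numbers (kJ/mol): Li 11815, Al 2745, P 2914.
Putting it together, IE_3: Al < P < Li.

Li > P > Al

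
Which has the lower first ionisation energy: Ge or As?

Ge

IE₁ increases left→right with effective nuclear charge and decreases top→bottom as the valence shell moves farther out.
All lie in period 4, so first ionization energy increases left to right.
So Ge has the lower first ionisation energy (Ge < As).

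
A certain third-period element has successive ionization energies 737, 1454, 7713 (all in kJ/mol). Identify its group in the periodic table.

Look for the largest jump between consecutive ionization energies: IE3/IE2 ≈ 5.3, far larger than any earlier ratio.
That jump marks the point where a core electron is being removed. So the atom has 2 valence electrons.
A main-group element with 2 valence electrons is in group 2.

Group 2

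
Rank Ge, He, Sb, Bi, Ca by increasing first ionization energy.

He is in period 1, group 18; Ca is in period 4, group 2; Ge is in period 4, group 14; Sb is in period 5, group 15; Bi is in period 6, group 15.
IE₁ increases left→right with effective nuclear charge and decreases top→bottom as the valence shell moves farther out.
Neither a single period nor a single group — weigh both effects.
Bi > Ca: the two effects oppose for this pair; the across-period effect wins (703 vs 590 kJ/mol).
Ge > Bi: period and group pull opposite ways; the down-group shift dominates (762 vs 703 kJ/mol).
Sb > Ge: period and group pull opposite ways; the across-period shift dominates (831 vs 762 kJ/mol).
He > Sb: both effects reinforce here, so He is clearly the higher of the two.
Approximate values (kJ/mol): He 2372, Ca 590, Ge 762, Sb 831, Bi 703.
So from lowest to highest: Ca < Bi < Ge < Sb < He.

Ca < Bi < Ge < Sb < He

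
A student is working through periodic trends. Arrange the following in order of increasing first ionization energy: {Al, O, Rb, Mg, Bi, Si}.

O is in period 2, group 16; Mg is in period 3, group 2; Al is in period 3, group 13; Si is in period 3, group 14; Rb is in period 5, group 1; Bi is in period 6, group 15.
First ionization energy rises across a period (greater Z_eff holds electrons more tightly) and falls down a group (valence electrons are farther from the nucleus).
Here both period and group differ, so the two effects have to be weighed against each other.
Al > Rb: relative to Rb, both the across-period and down-group shifts push Al's first ionization energy up.
Bi > Al: period and group pull opposite ways; the across-period shift dominates (703 vs 578 kJ/mol).
Mg > Bi: period and group pull opposite ways; the down-group shift dominates (738 vs 703 kJ/mol).
Si > Mg: both are in period 3; the period trend gives Si the larger value.
O > Si: relative to Si, both the across-period and down-group shifts push O's first ionization energy up.
Note the exception: Mg has a higher first ionization energy than Al, contrary to the simple trend — Al's single 3p electron is easier to remove than one from Mg's filled 3s².
For reference (kJ/mol): O 1314, Mg 738, Al 578, Si 786, Rb 403, Bi 703.
So from lowest to highest: Rb < Al < Bi < Mg < Si < O.

Rb < Al < Bi < Mg < Si < O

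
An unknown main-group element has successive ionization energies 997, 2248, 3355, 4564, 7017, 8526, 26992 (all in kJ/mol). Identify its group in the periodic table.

Group 16

Look for the largest jump between consecutive ionization energies: IE7/IE6 ≈ 3.2, far larger than any earlier ratio.
That jump marks the point where a core electron is being removed. So the atom has 6 valence electrons.
A main-group element with 6 valence electrons is in group 16.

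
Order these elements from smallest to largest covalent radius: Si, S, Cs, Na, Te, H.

Across a period the added protons contract the valence shell; down a group each new principal shell makes the atom larger.
Here both period and group differ, so the two effects have to be weighed against each other.
S > H: the two effects oppose for this pair; the down-group effect wins (103 vs 32 pm).
Si > S: Si lies to the left of S in period 3, so the across-period effect alone puts Si larger.
Te > Si: period and group pull opposite ways; the down-group shift dominates (136 vs 116 pm).
Na > Te: the two effects oppose for this pair; the across-period effect wins (155 vs 136 pm).
Cs > Na: they share group 1; the group trend gives Cs the larger value.
Approximate values (pm): H 32, Na 155, Si 116, S 103, Te 136, Cs 232.
So from smallest to largest: H < S < Si < Te < Na < Cs.

H, S, Si, Te, Na, Cs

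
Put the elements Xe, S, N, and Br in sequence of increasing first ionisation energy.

N is in period 2, group 15; S is in period 3, group 16; Br is in period 4, group 17; Xe is in period 5, group 18.
First ionization energy rises across a period (greater Z_eff holds electrons more tightly) and falls down a group (valence electrons are farther from the nucleus).
A diagonal step moves right (one effect) and down (the opposite effect) at once.
Br > S: the two effects oppose for this pair; the across-period effect wins (1140 vs 1000 kJ/mol).
Xe > Br: period and group pull opposite ways; the across-period shift dominates (1170 vs 1140 kJ/mol).
N > Xe: period and group pull opposite ways; the down-group shift dominates (1402 vs 1170 kJ/mol).
Tabulated first ionization energy (kJ/mol): N 1402, S 1000, Br 1140, Xe 1170.
So from lowest to highest: S < Br < Xe < N.

S < Br < Xe < N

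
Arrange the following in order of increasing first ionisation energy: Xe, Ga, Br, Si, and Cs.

Cs < Ga < Si < Br < Xe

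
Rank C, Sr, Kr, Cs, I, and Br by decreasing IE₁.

Kr, Br, C, I, Sr, Cs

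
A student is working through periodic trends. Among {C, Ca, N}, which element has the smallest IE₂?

Ca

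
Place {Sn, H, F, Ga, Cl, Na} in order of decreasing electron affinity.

Adding an electron releases more energy for atoms nearer the top right (short of the noble gases).
Neither a single period nor a single group — weigh both effects.
Na > Ga: the two effects oppose for this pair; the down-group effect wins (53 vs 29 kJ/mol).
H > Na: they share group 1; the group trend gives H the larger value.
Sn > H: the two effects oppose for this pair; the across-period effect wins (107 vs 73 kJ/mol).
F > Sn: both effects reinforce here, so F is clearly the higher of the two.
Cl > F: this pair runs against the simple trend — see the exception note.
Note the exception: Cl has a higher electron affinity than F, contrary to the simple trend — F's small 2p subshell makes the incoming electron feel strong e⁻–e⁻ repulsion, so Cl actually releases more energy on gaining an electron.
Approximate values (kJ/mol): H 73, F 328, Na 53, Cl 349, Ga 29, Sn 107.
So from highest to lowest: Cl > F > Sn > H > Na > Ga.

Cl, F, Sn, H, Na, Ga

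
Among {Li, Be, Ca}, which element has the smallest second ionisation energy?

Consider each +1 ion: Li⁺ is the bare [He] core; Be⁺ still has 1 valence electron; Ca⁺ still has 1 valence electron.
Pulling an electron out of a noble-gas core costs far more than removing a remaining valence electron, so Li sits at the high end of IE_2.
Valence configurations: Be⁺ [He]2s¹, Ca⁺ [Ar]4s¹.
The numbers (kJ/mol): Li 7298, Be 1757, Ca 1145.
Hence IE_2: Ca < Be < Li.

Ca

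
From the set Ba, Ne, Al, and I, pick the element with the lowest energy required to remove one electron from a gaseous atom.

Ba

Ne is in period 2, group 18; Al is in period 3, group 13; I is in period 5, group 17; Ba is in period 6, group 2.
Removing the outermost electron gets harder across a period and easier down a group.
Neither a single period nor a single group — weigh both effects.
Al > Ba: relative to Ba, both the across-period and down-group shifts push Al's first ionization energy up.
I > Al: period and group pull opposite ways; the across-period shift dominates (1008 vs 578 kJ/mol).
Ne > I: relative to I, both the across-period and down-group shifts push Ne's first ionization energy up.
For reference (kJ/mol): Ne 2081, Al 578, I 1008, Ba 503.
The lowest energy required to remove one electron from a gaseous atom among these belongs to Ba.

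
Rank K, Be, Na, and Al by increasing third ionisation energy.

Al < K < Na < Be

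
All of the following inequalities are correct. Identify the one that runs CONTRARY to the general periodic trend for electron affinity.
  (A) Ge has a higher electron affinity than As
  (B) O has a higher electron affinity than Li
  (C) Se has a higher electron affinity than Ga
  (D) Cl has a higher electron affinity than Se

(A)

The general trend: electron affinity increases across a period and decreases down a group.
(A) Ge (period 4, group 14) vs As (period 4, group 15): the stated order contradicts the simple trend.
(B) O (period 2, group 16) vs Li (period 2, group 1): the stated order agrees with the simple trend.
(C) Se (period 4, group 16) vs Ga (period 4, group 13): the stated order agrees with the simple trend.
(D) Cl (period 3, group 17) vs Se (period 4, group 16): the stated order agrees with the simple trend.
The exception is (A): adding an electron to As's half-filled 4p³ is unfavourable, so Ge (4p²) has the more exothermic EA.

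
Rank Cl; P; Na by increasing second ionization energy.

P, Cl, Na

The second ionization energy removes an electron from the +1 ion. For each element: Cl⁺ still has 6 valence electrons; P⁺ still has 4 valence electrons; Na⁺ is the bare [Ne] core.
Pulling an electron out of a noble-gas core costs far more than removing a remaining valence electron, so Na sits at the high end of IE_2.
Valence configurations: Cl⁺ [Ne]3s²3p⁴, P⁺ [Ne]3s²3p².
Tabulated IE_2 (kJ/mol): Cl 2298, P 1907, Na 4562.
Hence IE_2: P < Cl < Na.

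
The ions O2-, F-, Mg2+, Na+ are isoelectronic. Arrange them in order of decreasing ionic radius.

O2- > F- > Na+ > Mg2+

All of these have 10 electrons, so size is governed by nuclear charge alone: the more protons, the stronger the pull on the same electron cloud, and the smaller the ion.
Nuclear charges: Mg2+ (Z=12), Na+ (Z=11), F- (Z=9), O2- (Z=8).
Largest to smallest: O2- > F- > Na+ > Mg2+.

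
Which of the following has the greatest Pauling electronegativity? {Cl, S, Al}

EN rises left→right (higher Z_eff, smaller atoms) and falls top→bottom (larger, more shielded atoms).
All lie in period 3, so electronegativity increases left to right.
The greatest Pauling electronegativity among these belongs to Cl.

Cl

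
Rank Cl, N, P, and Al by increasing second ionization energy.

After 1 electron has been removed, what remains? Cl⁺ still has 6 valence electrons; N⁺ still has 4 valence electrons; P⁺ still has 4 valence electrons; Al⁺ still has 2 valence electrons.
All are still removing valence electrons, so compare the +1 ions as you would atoms: IE_2 generally rises across a period (higher Z_eff) and falls down a group (larger shell), subject to the usual subshell exceptions.
Valence configurations: Cl⁺ [Ne]3s²3p⁴, N⁺ [He]2s²2p², P⁺ [Ne]3s²3p², Al⁺ [Ne]3s².
The numbers (kJ/mol): Cl 2298, N 2856, P 1907, Al 1817.
So the second ionization energies run Al < P < Cl < N.

Al < P < Cl < N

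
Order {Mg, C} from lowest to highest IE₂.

Mg < C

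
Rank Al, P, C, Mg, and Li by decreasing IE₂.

Li > C > P > Al > Mg

IE_2 is the cost of taking one more electron from the +1 cation: Al⁺ still has 2 valence electrons; P⁺ still has 4 valence electrons; C⁺ still has 3 valence electrons; Mg⁺ still has 1 valence electron; Li⁺ is the bare [He] core.
Pulling an electron out of a noble-gas core costs far more than removing a remaining valence electron, so Li sits at the high end of IE_2.
Valence configurations: Al⁺ [Ne]3s², P⁺ [Ne]3s²3p², C⁺ [He]2s²2p¹, Mg⁺ [Ne]3s¹.
The numbers (kJ/mol): Al 1817, P 1907, C 2353, Mg 1451, Li 7298.
Hence IE_2: Mg < Al < P < C < Li.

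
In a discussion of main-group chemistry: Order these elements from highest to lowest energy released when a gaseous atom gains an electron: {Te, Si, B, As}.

Te > Si > As > B

B is in period 2, group 13; Si is in period 3, group 14; As is in period 4, group 15; Te is in period 5, group 16.
Electron affinity generally becomes more exothermic across a period toward the halogens and less exothermic down a group.
These sit on a diagonal, where the across-period and down-group effects partly cancel.
As > B: the two effects oppose for this pair; the across-period effect wins (78 vs 27 kJ/mol).
Si > As: period and group pull opposite ways; the down-group shift dominates (134 vs 78 kJ/mol).
Te > Si: period and group pull opposite ways; the across-period shift dominates (190 vs 134 kJ/mol).
Tabulated electron affinity (kJ/mol): B 27, Si 134, As 78, Te 190.
So from highest to lowest: Te > Si > As > B.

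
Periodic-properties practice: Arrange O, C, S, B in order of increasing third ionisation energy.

S, B, C, O

Consider each +2 ion: O²⁺ still has 4 valence electrons; C²⁺ still has 2 valence electrons; S²⁺ still has 4 valence electrons; B²⁺ still has 1 valence electron.
All are still removing valence electrons, so compare the +2 ions as you would atoms: IE_3 generally rises across a period (higher Z_eff) and falls down a group (larger shell), subject to the usual subshell exceptions.
Valence configurations: O²⁺ [He]2s²2p², C²⁺ [He]2s², S²⁺ [Ne]3s²3p², B²⁺ [He]2s¹.
Approximate IE_3 values (kJ/mol): O 5300, C 4620, S 3357, B 3660.
Hence IE_3: S < B < C < O.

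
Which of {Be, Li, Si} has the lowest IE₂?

After 1 electron has been removed, what remains? Be⁺ still has 1 valence electron; Li⁺ is the bare [He] core; Si⁺ still has 3 valence electrons.
Pulling an electron out of a noble-gas core costs far more than removing a remaining valence electron, so Li sits at the high end of IE_2.
Valence configurations: Be⁺ [He]2s¹, Si⁺ [Ne]3s²3p¹.
Approximate IE_2 values (kJ/mol): Be 1757, Li 7298, Si 1577.
Hence IE_2: Si < Be < Li.

Si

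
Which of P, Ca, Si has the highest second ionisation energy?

The second ionization energy removes an electron from the +1 ion. For each element: P⁺ still has 4 valence electrons; Ca⁺ still has 1 valence electron; Si⁺ still has 3 valence electrons.
All are still removing valence electrons, so compare the +1 ions as you would atoms: IE_2 generally rises across a period (higher Z_eff) and falls down a group (larger shell), subject to the usual subshell exceptions.
Valence configurations: P⁺ [Ne]3s²3p², Ca⁺ [Ar]4s¹, Si⁺ [Ne]3s²3p¹.
The numbers (kJ/mol): P 1907, Ca 1145, Si 1577.
Putting it together, IE_2: Ca < Si < P.

P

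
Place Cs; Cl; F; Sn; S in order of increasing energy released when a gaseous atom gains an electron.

EA tends to increase across a period and decrease down a group, though the pattern is less regular than for IE or radius.
These span different periods and groups, so the two trends combine.
Sn > Cs: relative to Cs, both the across-period and down-group shifts push Sn's electron affinity up.
S > Sn: relative to Sn, both the across-period and down-group shifts push S's electron affinity up.
F > S: relative to S, both the across-period and down-group shifts push F's electron affinity up.
Cl > F: this pair runs against the simple trend — see the exception note.
Note the exception: Cl has a higher electron affinity than F, contrary to the simple trend — F's small 2p subshell makes the incoming electron feel strong e⁻–e⁻ repulsion, so Cl actually releases more energy on gaining an electron.
Tabulated electron affinity (kJ/mol): F 328, S 200, Cl 349, Sn 107, Cs 46.
So from lowest to highest: Cs < Sn < S < F < Cl.

Cs < Sn < S < F < Cl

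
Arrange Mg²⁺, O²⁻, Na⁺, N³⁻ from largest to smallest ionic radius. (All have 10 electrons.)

N³⁻ > O²⁻ > Na⁺ > Mg²⁺

All of these have 10 electrons, so size is governed by nuclear charge alone: the more protons, the stronger the pull on the same electron cloud, and the smaller the ion.
Nuclear charges: Mg²⁺ (Z=12), Na⁺ (Z=11), O²⁻ (Z=8), N³⁻ (Z=7).
Largest to smallest: N³⁻ > O²⁻ > Na⁺ > Mg²⁺.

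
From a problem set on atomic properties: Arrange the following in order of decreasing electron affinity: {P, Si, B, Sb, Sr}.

Si, Sb, P, B, Sr

B is in period 2, group 13; Si is in period 3, group 14; P is in period 3, group 15; Sr is in period 5, group 2; Sb is in period 5, group 15.
Atoms with high Z_eff and room in the valence shell (especially the halogens) have the most exothermic electron affinities.
Here both period and group differ, so the two effects have to be weighed against each other.
B > Sr: both effects reinforce here, so B is clearly the higher of the two.
P > B: period and group pull opposite ways; the across-period shift dominates (72 vs 27 kJ/mol).
Sb > P: this pair runs against the simple trend — see the exception note.
Si > Sb: the two effects oppose for this pair; the down-group effect wins (134 vs 103 kJ/mol).
Note the exception: Sb has a higher electron affinity than P, contrary to the simple trend — both are half-filled np³, but the pairing/repulsion penalty for the added electron shrinks as the p orbitals become larger and more diffuse down the group, and for Sb that outweighs the weaker nuclear attraction.
Note the exception: Si has a higher electron affinity than P, contrary to the simple trend — adding an electron to P's half-filled 3p³ is unfavourable, so Si (3p²) has the more exothermic EA.
Tabulated electron affinity (kJ/mol): B 27, Si 134, P 72, Sr 5, Sb 103.
So from highest to lowest: Si > Sb > P > B > Sr.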